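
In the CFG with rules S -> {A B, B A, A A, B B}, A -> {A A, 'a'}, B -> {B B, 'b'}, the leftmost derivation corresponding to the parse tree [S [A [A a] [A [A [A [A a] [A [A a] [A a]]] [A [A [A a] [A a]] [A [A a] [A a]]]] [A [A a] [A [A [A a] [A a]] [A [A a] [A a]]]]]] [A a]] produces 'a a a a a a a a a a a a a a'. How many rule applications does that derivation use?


Every bracketed nonterminal node [X ...] in the tree is produced by exactly one rule application.
Reading the tree off as a leftmost derivation:
  Step 1: S  =>  A A   (applied S -> A A)
  Step 2: A A  =>  A A A   (applied A -> A A)
  Step 3: A A A  =>  a A A   (applied A -> a)
  Step 4: a A A  =>  a A A A   (applied A -> A A)
  Step 5: a A A A  =>  a A A A A   (applied A -> A A)
  Step 6: a A A A A  =>  a A A A A A   (applied A -> A A)
  Step 7: a A A A A A  =>  a a A A A A   (applied A -> a)
  Step 8: a a A A A A  =>  a a A A A A A   (applied A -> A A)
  Step 9: a a A A A A A  =>  a a a A A A A   (applied A -> a)
  Step 10: a a a A A A A  =>  a a a a A A A   (applied A -> a)
  Step 11: a a a a A A A  =>  a a a a A A A A   (applied A -> A A)
  Step 12: a a a a A A A A  =>  a a a a A A A A A   (applied A -> A A)
  Step 13: a a a a A A A A A  =>  a a a a a A A A A   (applied A -> a)
  Step 14: a a a a a A A A A  =>  a a a a a a A A A   (applied A -> a)
  Step 15: a a a a a a A A A  =>  a a a a a a A A A A   (applied A -> A A)
  Step 16: a a a a a a A A A A  =>  a a a a a a a A A A   (applied A -> a)
  Step 17: a a a a a a a A A A  =>  a a a a a a a a A A   (applied A -> a)
  Step 18: a a a a a a a a A A  =>  a a a a a a a a A A A   (applied A -> A A)
  Step 19: a a a a a a a a A A A  =>  a a a a a a a a a A A   (applied A -> a)
  Step 20: a a a a a a a a a A A  =>  a a a a a a a a a A A A   (applied A -> A A)
  Step 21: a a a a a a a a a A A A  =>  a a a a a a a a a A A A A   (applied A -> A A)
  Step 22: a a a a a a a a a A A A A  =>  a a a a a a a a a a A A A   (applied A -> a)
  Step 23: a a a a a a a a a a A A A  =>  a a a a a a a a a a a A A   (applied A -> a)
  Step 24: a a a a a a a a a a a A A  =>  a a a a a a a a a a a A A A   (applied A -> A A)
  Step 25: a a a a a a a a a a a A A A  =>  a a a a a a a a a a a a A A   (applied A -> a)
  Step 26: a a a a a a a a a a a a A A  =>  a a a a a a a a a a a a a A   (applied A -> a)
  Step 27: a a a a a a a a a a a a a A  =>  a a a a a a a a a a a a a a   (applied A -> a)
Final yield: a a a a a a a a a a a a a a
Total rewrite steps: 27

27


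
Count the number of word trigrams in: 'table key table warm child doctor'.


Word trigrams from [6] words:
  Trigram 1: (table key table)
  Trigram 2: (key table warm)
  Trigram 3: (table warm child)
  Trigram 4: (warm child doctor)
Total word trigrams: 6 - 2 = 4

4


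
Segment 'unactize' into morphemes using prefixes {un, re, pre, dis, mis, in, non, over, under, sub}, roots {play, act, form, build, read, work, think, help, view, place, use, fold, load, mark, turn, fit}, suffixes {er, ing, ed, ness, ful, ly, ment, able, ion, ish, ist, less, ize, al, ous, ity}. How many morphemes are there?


Segmenting 'unactize' against the inventory:
  'un' -> prefix (morpheme 1)
  'act' -> root (morpheme 2)
  'ize' -> suffix (morpheme 3)
Total morphemes: 3

3


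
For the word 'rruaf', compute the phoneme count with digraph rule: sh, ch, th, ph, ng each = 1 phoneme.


Parsing 'rruaf' greedily, digraphs first:
  'r' -> consonant phoneme (phonemes so far: 1)
  'r' -> consonant phoneme (phonemes so far: 2)
  'u' -> vowel phoneme (phonemes so far: 3)
  'a' -> vowel phoneme (phonemes so far: 4)
  'f' -> consonant phoneme (phonemes so far: 5)
Total phonemes: 5

5


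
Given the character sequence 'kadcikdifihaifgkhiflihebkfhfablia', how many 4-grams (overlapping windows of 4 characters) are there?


String 'kadcikdifihaifgkhiflihebkfhfablia' has length L = 33.
Number of overlapping n-grams = L - n + 1
Substituting: 33 - 4 + 1 = 30

30


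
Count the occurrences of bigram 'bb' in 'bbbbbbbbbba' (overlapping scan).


Scanning 'bbbbbbbbbba' for bigram 'bb':
  Position 0: 'bb' -> MATCH
  Position 1: 'bb' -> MATCH
  Position 2: 'bb' -> MATCH
  Position 3: 'bb' -> MATCH
  Position 4: 'bb' -> MATCH
  Position 5: 'bb' -> MATCH
  Position 6: 'bb' -> MATCH
  Position 7: 'bb' -> MATCH
  Position 8: 'bb' -> MATCH
  Position 9: 'ba' -> no
Total matches: 9

9


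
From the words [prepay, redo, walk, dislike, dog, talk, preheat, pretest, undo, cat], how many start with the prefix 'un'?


Checking each word for prefix 'un':
  'prepay' -> no (count: 0)
  'redo' -> no (count: 0)
  'walk' -> no (count: 0)
  'dislike' -> no (count: 0)
  'dog' -> no (count: 0)
  'talk' -> no (count: 0)
  'preheat' -> no (count: 0)
  'pretest' -> no (count: 0)
  'undo' -> YES, starts with 'un' (count: 1)
  'cat' -> no (count: 1)
Total with prefix 'un': 1

1


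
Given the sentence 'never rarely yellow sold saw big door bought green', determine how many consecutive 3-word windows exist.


Word trigrams from [9] words:
  Trigram 1: (never rarely yellow)
  Trigram 2: (rarely yellow sold)
  Trigram 3: (yellow sold saw)
  Trigram 4: (sold saw big)
  Trigram 5: (saw big door)
  Trigram 6: (big door bought)
  Trigram 7: (door bought green)
Total word trigrams: 9 - 2 = 7

7


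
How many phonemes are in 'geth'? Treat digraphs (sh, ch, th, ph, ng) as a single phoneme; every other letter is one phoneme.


Parsing 'geth' greedily, digraphs first:
  'g' -> consonant phoneme (phonemes so far: 1)
  'e' -> vowel phoneme (phonemes so far: 2)
  'th' -> digraph (1 consonant phoneme) (phonemes so far: 3)
Total phonemes: 3

3


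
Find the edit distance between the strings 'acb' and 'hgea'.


Building DP table for s1='acb' (len 3) and s2='hgea' (len 4):
       h  g  e  a
    0  1  2  3  4
  a 1  1  2  3  3
  c 2  2  2  3  4
  b 3  3  3  3  4
Edit distance = dp[3][4] = 4

4


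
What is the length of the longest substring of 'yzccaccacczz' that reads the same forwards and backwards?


Scanning 'yzccaccacczz' for palindromic substrings.
Substring at positions 1-10: 'zccaccaccz'.
Check: reverse('zccaccaccz') = 'zccaccaccz' -> palindrome confirmed.
Neighbouring characters ('y' / 'z') break symmetry, so it cannot extend further.
No longer palindromic substring exists; longest length = 10

10


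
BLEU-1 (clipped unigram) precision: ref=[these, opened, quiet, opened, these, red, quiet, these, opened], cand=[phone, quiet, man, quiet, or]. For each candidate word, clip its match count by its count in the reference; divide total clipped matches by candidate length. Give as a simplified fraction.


Reference word counts: {'opened': 3, 'quiet': 2, 'red': 1, 'these': 3}
Checking each candidate word (with clipping):
  'phone' -> not in reference -> no match (matches: 0)
  'quiet' -> in reference (ref count 2, used 1/2) -> match (matches: 1)
  'man' -> not in reference -> no match (matches: 1)
  'quiet' -> in reference (ref count 2, used 2/2) -> match (matches: 2)
  'or' -> not in reference -> no match (matches: 2)
Clipped matches: 2, Candidate length: 5
Precision = 2/5

2/5


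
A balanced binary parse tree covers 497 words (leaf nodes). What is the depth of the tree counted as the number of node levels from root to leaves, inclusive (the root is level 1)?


In a balanced binary tree with n leaves the deepest leaf is ceil(log2(n)) edges below the root,
so counting node levels inclusive of root and leaves gives ceil(log2(n)) + 1 levels.
log2(497) = 8.9571
ceil(8.9571) = 9
levels = 9 + 1 = 10

10


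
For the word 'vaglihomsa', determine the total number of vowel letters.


Scanning each character of 'vaglihomsa':
  Position 1: 'v' -> consonant (running count: 0)
  Position 2: 'a' -> vowel (running count: 1)
  Position 3: 'g' -> consonant (running count: 1)
  Position 4: 'l' -> consonant (running count: 1)
  Position 5: 'i' -> vowel (running count: 2)
  Position 6: 'h' -> consonant (running count: 2)
  Position 7: 'o' -> vowel (running count: 3)
  Position 8: 'm' -> consonant (running count: 3)
  Position 9: 's' -> consonant (running count: 3)
  Position 10: 'a' -> vowel (running count: 4)
Total vowels: 4

4


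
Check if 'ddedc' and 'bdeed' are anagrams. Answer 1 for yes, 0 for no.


Sort characters of 'ddedc': 'cddde'
Sort characters of 'bdeed': 'bddee'
Sorted forms differ -> they are NOT anagrams
Result: 0

0


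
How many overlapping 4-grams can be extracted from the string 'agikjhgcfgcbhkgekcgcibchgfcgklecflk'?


String 'agikjhgcfgcbhkgekcgcibchgfcgklecflk' has length L = 35.
Number of overlapping n-grams = L - n + 1
Substituting: 35 - 4 + 1 = 32

32


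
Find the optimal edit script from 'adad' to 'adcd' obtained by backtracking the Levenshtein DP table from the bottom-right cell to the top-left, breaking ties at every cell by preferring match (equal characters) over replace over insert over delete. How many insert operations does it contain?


Edit distance = 1. Backtracking from cell (4, 4) with preference match > replace > insert > delete,
then listing the resulting alignment 'adad' -> 'adcd' left to right:
  Step 1: keep 'a'
  Step 2: keep 'd'
  Step 3: replace a->c
  Step 4: keep 'd'
Total insertions: 0

0


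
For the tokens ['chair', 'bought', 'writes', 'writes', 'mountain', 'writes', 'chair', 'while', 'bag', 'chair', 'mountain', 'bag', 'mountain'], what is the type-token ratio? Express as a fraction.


Tokens: 13
Unique types: ('bag', 'bought', 'chair', 'mountain', 'while', 'writes') = 6
TTR = 6/13
Already in lowest terms.

6/13


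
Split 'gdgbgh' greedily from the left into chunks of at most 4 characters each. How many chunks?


'gdgbgh' has 6 characters.
Chunking with max size 4:
  Chunk 1: 'gdgb' (positions 0-3)
  Chunk 2: 'gh' (positions 4-5)
Total chunks: ceil(6 / 4) = 2

2


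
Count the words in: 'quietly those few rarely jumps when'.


Counting words by splitting on spaces:
  Word 1: 'quietly'
  Word 2: 'those'
  Word 3: 'few'
  Word 4: 'rarely'
  Word 5: 'jumps'
  Word 6: 'when'
Total words: 6

6


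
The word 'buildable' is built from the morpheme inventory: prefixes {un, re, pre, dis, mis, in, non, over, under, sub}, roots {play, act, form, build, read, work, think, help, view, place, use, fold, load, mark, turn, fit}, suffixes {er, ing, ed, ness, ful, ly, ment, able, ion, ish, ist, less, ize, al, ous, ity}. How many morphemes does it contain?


Segmenting 'buildable' against the inventory:
  'build' -> root (morpheme 1)
  'able' -> suffix (morpheme 2)
Total morphemes: 2

2


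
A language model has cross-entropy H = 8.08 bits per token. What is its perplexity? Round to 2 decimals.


Perplexity formula: PP = 2^H
H = 8.08
PP = 2^8.08
Decompose: 2^8.08 = 2^8 * 2^0.08
2^8 = 256, 2^0.08 ~ 1.0570180
PP ~ 256 * 1.0570180 = 270.5966080
Rounded to 2 decimals: 270.60

270.60


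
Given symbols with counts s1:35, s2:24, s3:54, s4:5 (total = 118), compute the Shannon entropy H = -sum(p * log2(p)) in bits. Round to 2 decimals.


Computing entropy H = -sum(p_i * log2(p_i)):
  s1: p = 35/118 = 0.2966, -p*log2(p) = 0.5201
  s2: p = 24/118 = 0.2034, -p*log2(p) = 0.4673
  s3: p = 54/118 = 0.4576, -p*log2(p) = 0.5161
  s4: p = 5/118 = 0.0424, -p*log2(p) = 0.1933
H = sum of terms = 1.6968
Rounded to 2 decimals: 1.70

1.70


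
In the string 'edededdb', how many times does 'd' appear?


Scanning 'edededdb' for 'd':
  Position 1: 'd' -> MATCH (count: 1)
  Position 3: 'd' -> MATCH (count: 2)
  Position 5: 'd' -> MATCH (count: 3)
  Position 6: 'd' -> MATCH (count: 4)
Total occurrences of 'd': 4

4


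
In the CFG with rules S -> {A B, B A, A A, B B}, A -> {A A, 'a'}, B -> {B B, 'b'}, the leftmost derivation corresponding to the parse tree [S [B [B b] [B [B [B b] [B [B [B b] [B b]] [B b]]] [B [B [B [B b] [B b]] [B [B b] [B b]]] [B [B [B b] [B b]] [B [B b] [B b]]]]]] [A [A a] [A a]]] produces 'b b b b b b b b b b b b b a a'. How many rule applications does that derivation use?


Every bracketed nonterminal node [X ...] in the tree is produced by exactly one rule application.
Reading the tree off as a leftmost derivation:
  Step 1: S  =>  B A   (applied S -> B A)
  Step 2: B A  =>  B B A   (applied B -> B B)
  Step 3: B B A  =>  b B A   (applied B -> b)
  Step 4: b B A  =>  b B B A   (applied B -> B B)
  Step 5: b B B A  =>  b B B B A   (applied B -> B B)
  Step 6: b B B B A  =>  b b B B A   (applied B -> b)
  Step 7: b b B B A  =>  b b B B B A   (applied B -> B B)
  Step 8: b b B B B A  =>  b b B B B B A   (applied B -> B B)
  Step 9: b b B B B B A  =>  b b b B B B A   (applied B -> b)
  Step 10: b b b B B B A  =>  b b b b B B A   (applied B -> b)
  Step 11: b b b b B B A  =>  b b b b b B A   (applied B -> b)
  Step 12: b b b b b B A  =>  b b b b b B B A   (applied B -> B B)
  Step 13: b b b b b B B A  =>  b b b b b B B B A   (applied B -> B B)
  Step 14: b b b b b B B B A  =>  b b b b b B B B B A   (applied B -> B B)
  Step 15: b b b b b B B B B A  =>  b b b b b b B B B A   (applied B -> b)
  Step 16: b b b b b b B B B A  =>  b b b b b b b B B A   (applied B -> b)
  Step 17: b b b b b b b B B A  =>  b b b b b b b B B B A   (applied B -> B B)
  Step 18: b b b b b b b B B B A  =>  b b b b b b b b B B A   (applied B -> b)
  Step 19: b b b b b b b b B B A  =>  b b b b b b b b b B A   (applied B -> b)
  Step 20: b b b b b b b b b B A  =>  b b b b b b b b b B B A   (applied B -> B B)
  Step 21: b b b b b b b b b B B A  =>  b b b b b b b b b B B B A   (applied B -> B B)
  Step 22: b b b b b b b b b B B B A  =>  b b b b b b b b b b B B A   (applied B -> b)
  Step 23: b b b b b b b b b b B B A  =>  b b b b b b b b b b b B A   (applied B -> b)
  Step 24: b b b b b b b b b b b B A  =>  b b b b b b b b b b b B B A   (applied B -> B B)
  Step 25: b b b b b b b b b b b B B A  =>  b b b b b b b b b b b b B A   (applied B -> b)
  Step 26: b b b b b b b b b b b b B A  =>  b b b b b b b b b b b b b A   (applied B -> b)
  Step 27: b b b b b b b b b b b b b A  =>  b b b b b b b b b b b b b A A   (applied A -> A A)
  Step 28: b b b b b b b b b b b b b A A  =>  b b b b b b b b b b b b b a A   (applied A -> a)
  Step 29: b b b b b b b b b b b b b a A  =>  b b b b b b b b b b b b b a a   (applied A -> a)
Final yield: b b b b b b b b b b b b b a a
Total rewrite steps: 29

29


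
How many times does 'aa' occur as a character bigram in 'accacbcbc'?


Scanning 'accacbcbc' for bigram 'aa':
  Position 0: 'ac' -> no
  Position 1: 'cc' -> no
  Position 2: 'ca' -> no
  Position 3: 'ac' -> no
  Position 4: 'cb' -> no
  Position 5: 'bc' -> no
  Position 6: 'cb' -> no
  Position 7: 'bc' -> no
Total matches: 0

0


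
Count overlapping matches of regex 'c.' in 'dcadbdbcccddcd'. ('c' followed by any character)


Pattern: c. means 'c' followed by any character.
Scanning 'dcadbdbcccddcd' position-by-position:
  Pos 0: window 'dc' -> no
  Pos 1: window 'ca' -> MATCH
  Pos 2: window 'ad' -> no
  Pos 3: window 'db' -> no
  Pos 4: window 'bd' -> no
  Pos 5: window 'db' -> no
  Pos 6: window 'bc' -> no
  Pos 7: window 'cc' -> MATCH
  Pos 8: window 'cc' -> MATCH
  Pos 9: window 'cd' -> MATCH
  Pos 10: window 'dd' -> no
  Pos 11: window 'dc' -> no
  Pos 12: window 'cd' -> MATCH
  Pos 13: window 'd' -> no
Total matches: 5

5


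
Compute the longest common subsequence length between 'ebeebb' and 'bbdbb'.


DP table for LCS of 'ebeebb' and 'bbdbb':
       b  b  d  b  b
    0  0  0  0  0  0
  e 0  0  0  0  0  0
  b 0  1  1  1  1  1
  e 0  1  1  1  1  1
  e 0  1  1  1  1  1
  b 0  1  2  2  2  2
  b 0  1  2  2  3  3
LCS: 'bbb'
LCS length = 3

3


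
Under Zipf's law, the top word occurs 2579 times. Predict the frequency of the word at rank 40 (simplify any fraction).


Zipf's law: freq(rank) = f1 / rank
f1 = 2579, rank = 40
freq = 2579 / 40
GCD(2579, 40) = 1
Simplified: 2579/40

2579/40


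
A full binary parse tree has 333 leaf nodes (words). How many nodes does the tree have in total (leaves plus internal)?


Leaf nodes (terminals): 333
Internal nodes = n - 1 = 333 - 1 = 332
Total = leaves + internal = 333 + 332 = 665

665


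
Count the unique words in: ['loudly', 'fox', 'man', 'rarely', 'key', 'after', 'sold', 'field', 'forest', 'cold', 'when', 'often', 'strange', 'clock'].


Listing all tokens and tracking unique types:
  Token 1: 'loudly' -> NEW (unique so far: 1)
  Token 2: 'fox' -> NEW (unique so far: 2)
  Token 3: 'man' -> NEW (unique so far: 3)
  Token 4: 'rarely' -> NEW (unique so far: 4)
  Token 5: 'key' -> NEW (unique so far: 5)
  Token 6: 'after' -> NEW (unique so far: 6)
  Token 7: 'sold' -> NEW (unique so far: 7)
  Token 8: 'field' -> NEW (unique so far: 8)
  Token 9: 'forest' -> NEW (unique so far: 9)
  Token 10: 'cold' -> NEW (unique so far: 10)
  Token 11: 'when' -> NEW (unique so far: 11)
  Token 12: 'often' -> NEW (unique so far: 12)
  Token 13: 'strange' -> NEW (unique so far: 13)
  Token 14: 'clock' -> NEW (unique so far: 14)
Unique types: ('after', 'clock', 'cold', 'field', 'forest', 'fox', 'key', 'loudly', 'man', 'often', 'rarely', 'sold', 'strange', 'when')
Vocabulary size: 14

14


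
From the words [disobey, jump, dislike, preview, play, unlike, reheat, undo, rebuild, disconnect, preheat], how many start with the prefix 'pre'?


Checking each word for prefix 'pre':
  'disobey' -> no (count: 0)
  'jump' -> no (count: 0)
  'dislike' -> no (count: 0)
  'preview' -> YES, starts with 'pre' (count: 1)
  'play' -> no (count: 1)
  'unlike' -> no (count: 1)
  'reheat' -> no (count: 1)
  'undo' -> no (count: 1)
  'rebuild' -> no (count: 1)
  'disconnect' -> no (count: 1)
  'preheat' -> YES, starts with 'pre' (count: 2)
Total with prefix 'pre': 2

2


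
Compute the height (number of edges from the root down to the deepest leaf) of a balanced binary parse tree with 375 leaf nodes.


In a balanced binary tree with n leaves the deepest leaf is ceil(log2(n)) edges below the root.
log2(375) = 8.5507
ceil(8.5507) = 9
height (edges) = 9

9


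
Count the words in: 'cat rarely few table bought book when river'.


Counting words by splitting on spaces:
  Word 1: 'cat'
  Word 2: 'rarely'
  Word 3: 'few'
  Word 4: 'table'
  Word 5: 'bought'
  Word 6: 'book'
  Word 7: 'when'
  Word 8: 'river'
Total words: 8

8


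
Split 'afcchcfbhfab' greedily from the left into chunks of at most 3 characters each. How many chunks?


'afcchcfbhfab' has 12 characters.
Chunking with max size 3:
  Chunk 1: 'afc' (positions 0-2)
  Chunk 2: 'chc' (positions 3-5)
  Chunk 3: 'fbh' (positions 6-8)
  Chunk 4: 'fab' (positions 9-11)
Total chunks: ceil(12 / 3) = 4

4


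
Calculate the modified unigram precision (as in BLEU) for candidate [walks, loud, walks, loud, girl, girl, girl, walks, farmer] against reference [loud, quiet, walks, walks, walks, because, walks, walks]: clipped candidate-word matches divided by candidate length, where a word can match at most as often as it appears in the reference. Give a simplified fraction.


Reference word counts: {'because': 1, 'loud': 1, 'quiet': 1, 'walks': 5}
Checking each candidate word (with clipping):
  'walks' -> in reference (ref count 5, used 1/5) -> match (matches: 1)
  'loud' -> in reference (ref count 1, used 1/1) -> match (matches: 2)
  'walks' -> in reference (ref count 5, used 2/5) -> match (matches: 3)
  'loud' -> ref count 1 already used up (1/1) -> clipped, no match (matches: 3)
  'girl' -> not in reference -> no match (matches: 3)
  'girl' -> not in reference -> no match (matches: 3)
  'girl' -> not in reference -> no match (matches: 3)
  'walks' -> in reference (ref count 5, used 3/5) -> match (matches: 4)
  'farmer' -> not in reference -> no match (matches: 4)
Clipped matches: 4, Candidate length: 9
Precision = 4/9

4/9


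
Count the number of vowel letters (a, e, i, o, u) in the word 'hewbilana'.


Scanning each character of 'hewbilana':
  Position 1: 'h' -> consonant (running count: 0)
  Position 2: 'e' -> vowel (running count: 1)
  Position 3: 'w' -> consonant (running count: 1)
  Position 4: 'b' -> consonant (running count: 1)
  Position 5: 'i' -> vowel (running count: 2)
  Position 6: 'l' -> consonant (running count: 2)
  Position 7: 'a' -> vowel (running count: 3)
  Position 8: 'n' -> consonant (running count: 3)
  Position 9: 'a' -> vowel (running count: 4)
Total vowels: 4

4


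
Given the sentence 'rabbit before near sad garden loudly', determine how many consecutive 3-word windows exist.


Word trigrams from [6] words:
  Trigram 1: (rabbit before near)
  Trigram 2: (before near sad)
  Trigram 3: (near sad garden)
  Trigram 4: (sad garden loudly)
Total word trigrams: 6 - 2 = 4

4


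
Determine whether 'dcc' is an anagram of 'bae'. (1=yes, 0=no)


Sort characters of 'dcc': 'ccd'
Sort characters of 'bae': 'abe'
Sorted forms differ -> they are NOT anagrams
Result: 0

0


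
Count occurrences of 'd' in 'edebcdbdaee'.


Scanning 'edebcdbdaee' for 'd':
  Position 1: 'd' -> MATCH (count: 1)
  Position 5: 'd' -> MATCH (count: 2)
  Position 7: 'd' -> MATCH (count: 3)
Total occurrences of 'd': 3

3


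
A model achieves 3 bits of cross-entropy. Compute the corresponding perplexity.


Perplexity formula: PP = 2^H
H = 3
PP = 2^3
Steps: 2^1 = 2, 2^2 = 4, 2^3 = 8
PP = 8

8


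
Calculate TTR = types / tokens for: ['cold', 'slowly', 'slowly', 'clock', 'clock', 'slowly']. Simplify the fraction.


Tokens: 6
Unique types: ('clock', 'cold', 'slowly') = 3
TTR = 3/6
Simplify: divide both by 3 -> 1/2
TTR = 1/2

1/2


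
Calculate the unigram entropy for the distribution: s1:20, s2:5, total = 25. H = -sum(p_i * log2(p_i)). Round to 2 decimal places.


Computing entropy H = -sum(p_i * log2(p_i)):
  s1: p = 20/25 = 0.8000, -p*log2(p) = 0.2575
  s2: p = 5/25 = 0.2000, -p*log2(p) = 0.4644
H = sum of terms = 0.7219
Rounded to 2 decimals: 0.72

0.72


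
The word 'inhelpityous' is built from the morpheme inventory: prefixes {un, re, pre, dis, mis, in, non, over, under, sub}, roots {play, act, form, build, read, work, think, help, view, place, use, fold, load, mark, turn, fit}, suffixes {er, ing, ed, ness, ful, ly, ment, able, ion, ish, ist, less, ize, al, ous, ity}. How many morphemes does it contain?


Segmenting 'inhelpityous' against the inventory:
  'in' -> prefix (morpheme 1)
  'help' -> root (morpheme 2)
  'ity' -> suffix (morpheme 3)
  'ous' -> suffix (morpheme 4)
Total morphemes: 4

4


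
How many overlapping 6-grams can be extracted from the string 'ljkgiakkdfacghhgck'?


String 'ljkgiakkdfacghhgck' has length L = 18.
Number of overlapping n-grams = L - n + 1
Substituting: 18 - 6 + 1 = 13

13


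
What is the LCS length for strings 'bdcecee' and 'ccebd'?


DP table for LCS of 'bdcecee' and 'ccebd':
       c  c  e  b  d
    0  0  0  0  0  0
  b 0  0  0  0  1  1
  d 0  0  0  0  1  2
  c 0  1  1  1  1  2
  e 0  1  1  2  2  2
  c 0  1  2  2  2  2
  e 0  1  2  3  3  3
  e 0  1  2  3  3  3
LCS: 'cce'
LCS length = 3

3


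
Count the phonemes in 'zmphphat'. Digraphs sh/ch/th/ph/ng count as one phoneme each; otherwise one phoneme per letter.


Parsing 'zmphphat' greedily, digraphs first:
  'z' -> consonant phoneme (phonemes so far: 1)
  'm' -> consonant phoneme (phonemes so far: 2)
  'ph' -> digraph (1 consonant phoneme) (phonemes so far: 3)
  'ph' -> digraph (1 consonant phoneme) (phonemes so far: 4)
  'a' -> vowel phoneme (phonemes so far: 5)
  't' -> consonant phoneme (phonemes so far: 6)
Total phonemes: 6

6


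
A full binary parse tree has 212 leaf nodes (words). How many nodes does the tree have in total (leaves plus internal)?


Leaf nodes (terminals): 212
Internal nodes = n - 1 = 212 - 1 = 211
Total = leaves + internal = 212 + 211 = 423

423


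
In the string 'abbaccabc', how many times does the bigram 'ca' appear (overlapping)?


Scanning 'abbaccabc' for bigram 'ca':
  Position 0: 'ab' -> no
  Position 1: 'bb' -> no
  Position 2: 'ba' -> no
  Position 3: 'ac' -> no
  Position 4: 'cc' -> no
  Position 5: 'ca' -> MATCH
  Position 6: 'ab' -> no
  Position 7: 'bc' -> no
Total matches: 1

1


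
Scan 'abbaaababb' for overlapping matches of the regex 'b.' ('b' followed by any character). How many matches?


Pattern: b. means 'b' followed by any character.
Scanning 'abbaaababb' position-by-position:
  Pos 0: window 'ab' -> no
  Pos 1: window 'bb' -> MATCH
  Pos 2: window 'ba' -> MATCH
  Pos 3: window 'aa' -> no
  Pos 4: window 'aa' -> no
  Pos 5: window 'ab' -> no
  Pos 6: window 'ba' -> MATCH
  Pos 7: window 'ab' -> no
  Pos 8: window 'bb' -> MATCH
  Pos 9: window 'b' -> no
Total matches: 4

4


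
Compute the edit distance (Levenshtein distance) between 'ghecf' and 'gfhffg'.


Building DP table for s1='ghecf' (len 5) and s2='gfhffg' (len 6):
       g  f  h  f  f  g
    0  1  2  3  4  5  6
  g 1  0  1  2  3  4  5
  h 2  1  1  1  2  3  4
  e 3  2  2  2  2  3  4
  c 4  3  3  3  3  3  4
  f 5  4  3  4  3  3  4
Edit distance = dp[5][6] = 4

4


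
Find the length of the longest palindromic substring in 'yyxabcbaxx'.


Scanning 'yyxabcbaxx' for palindromic substrings.
Substring at positions 2-8: 'xabcbax'.
Check: reverse('xabcbax') = 'xabcbax' -> palindrome confirmed.
Neighbouring characters ('y' / 'x') break symmetry, so it cannot extend further.
No longer palindromic substring exists; longest length = 7

7


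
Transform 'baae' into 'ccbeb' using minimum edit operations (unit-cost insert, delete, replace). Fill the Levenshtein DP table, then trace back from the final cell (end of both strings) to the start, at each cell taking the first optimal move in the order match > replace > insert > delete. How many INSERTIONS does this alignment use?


Edit distance = 4. Backtracking from cell (4, 5) with preference match > replace > insert > delete,
then listing the resulting alignment 'baae' -> 'ccbeb' left to right:
  Step 1: replace b->c
  Step 2: replace a->c
  Step 3: replace a->b
  Step 4: keep 'e'
  Step 5: insert 'b' [insertion #1]
Total insertions: 1

1


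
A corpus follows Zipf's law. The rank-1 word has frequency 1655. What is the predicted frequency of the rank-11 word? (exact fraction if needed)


Zipf's law: freq(rank) = f1 / rank
f1 = 1655, rank = 11
freq = 1655 / 11
GCD(1655, 11) = 1
Simplified: 1655/11

1655/11


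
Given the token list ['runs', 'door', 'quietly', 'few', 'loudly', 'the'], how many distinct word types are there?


Listing all tokens and tracking unique types:
  Token 1: 'runs' -> NEW (unique so far: 1)
  Token 2: 'door' -> NEW (unique so far: 2)
  Token 3: 'quietly' -> NEW (unique so far: 3)
  Token 4: 'few' -> NEW (unique so far: 4)
  Token 5: 'loudly' -> NEW (unique so far: 5)
  Token 6: 'the' -> NEW (unique so far: 6)
Unique types: ('door', 'few', 'loudly', 'quietly', 'runs', 'the')
Vocabulary size: 6

6


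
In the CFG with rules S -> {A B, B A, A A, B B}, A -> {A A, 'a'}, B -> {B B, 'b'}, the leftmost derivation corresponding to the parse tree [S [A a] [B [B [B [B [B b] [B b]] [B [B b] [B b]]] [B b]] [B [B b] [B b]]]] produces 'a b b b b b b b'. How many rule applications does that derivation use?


Every bracketed nonterminal node [X ...] in the tree is produced by exactly one rule application.
Reading the tree off as a leftmost derivation:
  Step 1: S  =>  A B   (applied S -> A B)
  Step 2: A B  =>  a B   (applied A -> a)
  Step 3: a B  =>  a B B   (applied B -> B B)
  Step 4: a B B  =>  a B B B   (applied B -> B B)
  Step 5: a B B B  =>  a B B B B   (applied B -> B B)
  Step 6: a B B B B  =>  a B B B B B   (applied B -> B B)
  Step 7: a B B B B B  =>  a b B B B B   (applied B -> b)
  Step 8: a b B B B B  =>  a b b B B B   (applied B -> b)
  Step 9: a b b B B B  =>  a b b B B B B   (applied B -> B B)
  Step 10: a b b B B B B  =>  a b b b B B B   (applied B -> b)
  Step 11: a b b b B B B  =>  a b b b b B B   (applied B -> b)
  Step 12: a b b b b B B  =>  a b b b b b B   (applied B -> b)
  Step 13: a b b b b b B  =>  a b b b b b B B   (applied B -> B B)
  Step 14: a b b b b b B B  =>  a b b b b b b B   (applied B -> b)
  Step 15: a b b b b b b B  =>  a b b b b b b b   (applied B -> b)
Final yield: a b b b b b b b
Total rewrite steps: 15

15


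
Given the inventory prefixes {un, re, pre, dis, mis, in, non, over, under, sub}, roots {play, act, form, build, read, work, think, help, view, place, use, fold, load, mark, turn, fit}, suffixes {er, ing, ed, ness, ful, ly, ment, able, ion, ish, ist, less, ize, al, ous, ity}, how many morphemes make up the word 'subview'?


Segmenting 'subview' against the inventory:
  'sub' -> prefix (morpheme 1)
  'view' -> root (morpheme 2)
Total morphemes: 2

2


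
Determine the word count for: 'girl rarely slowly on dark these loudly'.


Counting words by splitting on spaces:
  Word 1: 'girl'
  Word 2: 'rarely'
  Word 3: 'slowly'
  Word 4: 'on'
  Word 5: 'dark'
  Word 6: 'these'
  Word 7: 'loudly'
Total words: 7

7


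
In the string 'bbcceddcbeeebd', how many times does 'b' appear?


Scanning 'bbcceddcbeeebd' for 'b':
  Position 0: 'b' -> MATCH (count: 1)
  Position 1: 'b' -> MATCH (count: 2)
  Position 8: 'b' -> MATCH (count: 3)
  Position 12: 'b' -> MATCH (count: 4)
Total occurrences of 'b': 4

4


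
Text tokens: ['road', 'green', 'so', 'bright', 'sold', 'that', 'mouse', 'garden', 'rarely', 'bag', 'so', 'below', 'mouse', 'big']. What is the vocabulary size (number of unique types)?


Listing all tokens and tracking unique types:
  Token 1: 'road' -> NEW (unique so far: 1)
  Token 2: 'green' -> NEW (unique so far: 2)
  Token 3: 'so' -> NEW (unique so far: 3)
  Token 4: 'bright' -> NEW (unique so far: 4)
  Token 5: 'sold' -> NEW (unique so far: 5)
  Token 6: 'that' -> NEW (unique so far: 6)
  Token 7: 'mouse' -> NEW (unique so far: 7)
  Token 8: 'garden' -> NEW (unique so far: 8)
  Token 9: 'rarely' -> NEW (unique so far: 9)
  Token 10: 'bag' -> NEW (unique so far: 10)
  Token 11: 'so' -> duplicate (unique so far: 10)
  Token 12: 'below' -> NEW (unique so far: 11)
  Token 13: 'mouse' -> duplicate (unique so far: 11)
  Token 14: 'big' -> NEW (unique so far: 12)
Unique types: ('bag', 'below', 'big', 'bright', 'garden', 'green', 'mouse', 'rarely', 'road', 'so', 'sold', 'that')
Vocabulary size: 12

12


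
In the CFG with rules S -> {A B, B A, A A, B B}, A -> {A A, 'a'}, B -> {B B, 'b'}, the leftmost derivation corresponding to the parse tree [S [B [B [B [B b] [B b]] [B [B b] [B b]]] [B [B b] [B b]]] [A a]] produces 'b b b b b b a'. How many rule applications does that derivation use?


Every bracketed nonterminal node [X ...] in the tree is produced by exactly one rule application.
Reading the tree off as a leftmost derivation:
  Step 1: S  =>  B A   (applied S -> B A)
  Step 2: B A  =>  B B A   (applied B -> B B)
  Step 3: B B A  =>  B B B A   (applied B -> B B)
  Step 4: B B B A  =>  B B B B A   (applied B -> B B)
  Step 5: B B B B A  =>  b B B B A   (applied B -> b)
  Step 6: b B B B A  =>  b b B B A   (applied B -> b)
  Step 7: b b B B A  =>  b b B B B A   (applied B -> B B)
  Step 8: b b B B B A  =>  b b b B B A   (applied B -> b)
  Step 9: b b b B B A  =>  b b b b B A   (applied B -> b)
  Step 10: b b b b B A  =>  b b b b B B A   (applied B -> B B)
  Step 11: b b b b B B A  =>  b b b b b B A   (applied B -> b)
  Step 12: b b b b b B A  =>  b b b b b b A   (applied B -> b)
  Step 13: b b b b b b A  =>  b b b b b b a   (applied A -> a)
Final yield: b b b b b b a
Total rewrite steps: 13

13


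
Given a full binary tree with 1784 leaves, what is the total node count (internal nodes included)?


Leaf nodes (terminals): 1784
Internal nodes = n - 1 = 1784 - 1 = 1783
Total = leaves + internal = 1784 + 1783 = 3567

3567


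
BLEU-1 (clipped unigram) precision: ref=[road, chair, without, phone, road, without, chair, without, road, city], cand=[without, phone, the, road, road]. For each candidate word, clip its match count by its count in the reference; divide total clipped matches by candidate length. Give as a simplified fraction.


Reference word counts: {'chair': 2, 'city': 1, 'phone': 1, 'road': 3, 'without': 3}
Checking each candidate word (with clipping):
  'without' -> in reference (ref count 3, used 1/3) -> match (matches: 1)
  'phone' -> in reference (ref count 1, used 1/1) -> match (matches: 2)
  'the' -> not in reference -> no match (matches: 2)
  'road' -> in reference (ref count 3, used 1/3) -> match (matches: 3)
  'road' -> in reference (ref count 3, used 2/3) -> match (matches: 4)
Clipped matches: 4, Candidate length: 5
Precision = 4/5

4/5


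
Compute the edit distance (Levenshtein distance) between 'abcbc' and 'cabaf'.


Building DP table for s1='abcbc' (len 5) and s2='cabaf' (len 5):
       c  a  b  a  f
    0  1  2  3  4  5
  a 1  1  1  2  3  4
  b 2  2  2  1  2  3
  c 3  2  3  2  2  3
  b 4  3  3  3  3  3
  c 5  4  4  4  4  4
Edit distance = dp[5][5] = 4

4


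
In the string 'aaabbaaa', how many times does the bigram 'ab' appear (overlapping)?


Scanning 'aaabbaaa' for bigram 'ab':
  Position 0: 'aa' -> no
  Position 1: 'aa' -> no
  Position 2: 'ab' -> MATCH
  Position 3: 'bb' -> no
  Position 4: 'ba' -> no
  Position 5: 'aa' -> no
  Position 6: 'aa' -> no
Total matches: 1

1


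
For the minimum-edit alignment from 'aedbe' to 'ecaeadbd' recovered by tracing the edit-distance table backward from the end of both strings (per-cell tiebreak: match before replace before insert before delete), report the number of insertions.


Edit distance = 4. Backtracking from cell (5, 8) with preference match > replace > insert > delete,
then listing the resulting alignment 'aedbe' -> 'ecaeadbd' left to right:
  Step 1: insert 'e' [insertion #1]
  Step 2: insert 'c' [insertion #2]
  Step 3: keep 'a'
  Step 4: keep 'e'
  Step 5: insert 'a' [insertion #3]
  Step 6: keep 'd'
  Step 7: keep 'b'
  Step 8: replace e->d
Total insertions: 3

3


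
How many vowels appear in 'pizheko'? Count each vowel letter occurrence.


Scanning each character of 'pizheko':
  Position 1: 'p' -> consonant (running count: 0)
  Position 2: 'i' -> vowel (running count: 1)
  Position 3: 'z' -> consonant (running count: 1)
  Position 4: 'h' -> consonant (running count: 1)
  Position 5: 'e' -> vowel (running count: 2)
  Position 6: 'k' -> consonant (running count: 2)
  Position 7: 'o' -> vowel (running count: 3)
Total vowels: 3

3


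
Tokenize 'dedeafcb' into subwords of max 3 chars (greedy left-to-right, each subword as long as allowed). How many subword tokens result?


'dedeafcb' has 8 characters.
Chunking with max size 3:
  Chunk 1: 'ded' (positions 0-2)
  Chunk 2: 'eaf' (positions 3-5)
  Chunk 3: 'cb' (positions 6-7)
Total chunks: ceil(8 / 3) = 3

3


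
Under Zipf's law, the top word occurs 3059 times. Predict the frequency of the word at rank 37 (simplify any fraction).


Zipf's law: freq(rank) = f1 / rank
f1 = 3059, rank = 37
freq = 3059 / 37
GCD(3059, 37) = 1
Simplified: 3059/37

3059/37


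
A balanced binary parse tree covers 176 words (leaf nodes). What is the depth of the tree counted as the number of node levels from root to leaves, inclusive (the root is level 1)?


In a balanced binary tree with n leaves the deepest leaf is ceil(log2(n)) edges below the root,
so counting node levels inclusive of root and leaves gives ceil(log2(n)) + 1 levels.
log2(176) = 7.4594
ceil(7.4594) = 8
levels = 8 + 1 = 9

9


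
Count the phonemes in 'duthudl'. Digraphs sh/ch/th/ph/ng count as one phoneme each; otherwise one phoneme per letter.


Parsing 'duthudl' greedily, digraphs first:
  'd' -> consonant phoneme (phonemes so far: 1)
  'u' -> vowel phoneme (phonemes so far: 2)
  'th' -> digraph (1 consonant phoneme) (phonemes so far: 3)
  'u' -> vowel phoneme (phonemes so far: 4)
  'd' -> consonant phoneme (phonemes so far: 5)
  'l' -> consonant phoneme (phonemes so far: 6)
Total phonemes: 6

6


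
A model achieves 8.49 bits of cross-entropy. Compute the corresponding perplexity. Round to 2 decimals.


Perplexity formula: PP = 2^H
H = 8.49
PP = 2^8.49
Decompose: 2^8.49 = 2^8 * 2^0.49
2^8 = 256, 2^0.49 ~ 1.4044449
PP ~ 256 * 1.4044449 = 359.5378944
Rounded to 2 decimals: 359.54

359.54


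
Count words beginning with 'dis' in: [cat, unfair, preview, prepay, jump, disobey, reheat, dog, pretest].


Checking each word for prefix 'dis':
  'cat' -> no (count: 0)
  'unfair' -> no (count: 0)
  'preview' -> no (count: 0)
  'prepay' -> no (count: 0)
  'jump' -> no (count: 0)
  'disobey' -> YES, starts with 'dis' (count: 1)
  'reheat' -> no (count: 1)
  'dog' -> no (count: 1)
  'pretest' -> no (count: 1)
Total with prefix 'dis': 1

1


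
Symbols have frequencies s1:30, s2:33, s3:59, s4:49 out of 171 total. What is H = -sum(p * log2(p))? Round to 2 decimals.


Computing entropy H = -sum(p_i * log2(p_i)):
  s1: p = 30/171 = 0.1754, -p*log2(p) = 0.4405
  s2: p = 33/171 = 0.1930, -p*log2(p) = 0.4580
  s3: p = 59/171 = 0.3450, -p*log2(p) = 0.5297
  s4: p = 49/171 = 0.2865, -p*log2(p) = 0.5167
H = sum of terms = 1.9449
Rounded to 2 decimals: 1.94

1.94


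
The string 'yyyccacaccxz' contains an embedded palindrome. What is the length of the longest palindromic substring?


Scanning 'yyyccacaccxz' for palindromic substrings.
Substring at positions 3-9: 'ccacacc'.
Check: reverse('ccacacc') = 'ccacacc' -> palindrome confirmed.
Neighbouring characters ('y' / 'x') break symmetry, so it cannot extend further.
No longer palindromic substring exists; longest length = 7

7


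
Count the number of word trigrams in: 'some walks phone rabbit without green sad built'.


Word trigrams from [8] words:
  Trigram 1: (some walks phone)
  Trigram 2: (walks phone rabbit)
  Trigram 3: (phone rabbit without)
  Trigram 4: (rabbit without green)
  Trigram 5: (without green sad)
  Trigram 6: (green sad built)
Total word trigrams: 8 - 2 = 6

6


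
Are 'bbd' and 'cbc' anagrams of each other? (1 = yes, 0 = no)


Sort characters of 'bbd': 'bbd'
Sort characters of 'cbc': 'bcc'
Sorted forms differ -> they are NOT anagrams
Result: 0

0


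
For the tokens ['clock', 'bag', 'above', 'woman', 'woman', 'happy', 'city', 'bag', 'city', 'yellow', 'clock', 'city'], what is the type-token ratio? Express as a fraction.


Tokens: 12
Unique types: ('above', 'bag', 'city', 'clock', 'happy', 'woman', 'yellow') = 7
TTR = 7/12
Already in lowest terms.

7/12


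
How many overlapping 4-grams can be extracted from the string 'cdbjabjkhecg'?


String 'cdbjabjkhecg' has length L = 12.
Number of overlapping n-grams = L - n + 1
Substituting: 12 - 4 + 1 = 9

9


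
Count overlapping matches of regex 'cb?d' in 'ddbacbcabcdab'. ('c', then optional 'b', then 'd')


Pattern: cb?d means 'c', then optional 'b', then 'd'.
Scanning 'ddbacbcabcdab' position-by-position:
  Pos 0: window 'ddb' -> no
  Pos 1: window 'dba' -> no
  Pos 2: window 'bac' -> no
  Pos 3: window 'acb' -> no
  Pos 4: window 'cbc' -> no
  Pos 5: window 'bca' -> no
  Pos 6: window 'cab' -> no
  Pos 7: window 'abc' -> no
  Pos 8: window 'bcd' -> no
  Pos 9: window 'cda' -> MATCH
  Pos 10: window 'dab' -> no
  Pos 11: window 'ab' -> no
  Pos 12: window 'b' -> no
Total matches: 1

1


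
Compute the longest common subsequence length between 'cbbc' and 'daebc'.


DP table for LCS of 'cbbc' and 'daebc':
       d  a  e  b  c
    0  0  0  0  0  0
  c 0  0  0  0  0  1
  b 0  0  0  0  1  1
  b 0  0  0  0  1  1
  c 0  0  0  0  1  2
LCS: 'bc'
LCS length = 2

2


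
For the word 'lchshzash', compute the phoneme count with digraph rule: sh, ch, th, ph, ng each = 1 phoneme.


Parsing 'lchshzash' greedily, digraphs first:
  'l' -> consonant phoneme (phonemes so far: 1)
  'ch' -> digraph (1 consonant phoneme) (phonemes so far: 2)
  'sh' -> digraph (1 consonant phoneme) (phonemes so far: 3)
  'z' -> consonant phoneme (phonemes so far: 4)
  'a' -> vowel phoneme (phonemes so far: 5)
  'sh' -> digraph (1 consonant phoneme) (phonemes so far: 6)
Total phonemes: 6

6


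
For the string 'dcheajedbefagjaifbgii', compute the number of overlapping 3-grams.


String 'dcheajedbefagjaifbgii' has length L = 21.
Number of overlapping n-grams = L - n + 1
Substituting: 21 - 3 + 1 = 19

19


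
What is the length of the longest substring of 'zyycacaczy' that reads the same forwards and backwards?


Scanning 'zyycacaczy' for palindromic substrings.
Substring at positions 3-7: 'cacac'.
Check: reverse('cacac') = 'cacac' -> palindrome confirmed.
Neighbouring characters ('y' / 'z') break symmetry, so it cannot extend further.
No longer palindromic substring exists; longest length = 5

5
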